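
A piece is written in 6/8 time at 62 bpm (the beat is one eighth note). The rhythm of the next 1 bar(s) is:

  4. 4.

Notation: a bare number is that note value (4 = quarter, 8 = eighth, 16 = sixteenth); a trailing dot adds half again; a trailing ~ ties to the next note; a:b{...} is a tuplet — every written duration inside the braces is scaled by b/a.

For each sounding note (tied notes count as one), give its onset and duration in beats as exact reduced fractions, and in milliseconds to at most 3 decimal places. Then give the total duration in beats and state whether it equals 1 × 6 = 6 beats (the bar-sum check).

1) 0.0ms=0b +2903.226ms=3b
2) 2903.226ms=3b +2903.226ms=3b
Σ=6b of 6 (62bpm 6/8) — PASS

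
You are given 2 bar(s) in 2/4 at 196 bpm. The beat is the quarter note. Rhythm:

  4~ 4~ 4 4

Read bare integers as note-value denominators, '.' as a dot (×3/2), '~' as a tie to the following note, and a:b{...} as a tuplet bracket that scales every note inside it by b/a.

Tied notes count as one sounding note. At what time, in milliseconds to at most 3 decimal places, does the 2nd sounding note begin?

1. 0.0ms @ 0 + 918.367ms (3)
2. 918.367ms @ 3 + 306.122ms (1)

note 2 onset = 3b = 918.367ms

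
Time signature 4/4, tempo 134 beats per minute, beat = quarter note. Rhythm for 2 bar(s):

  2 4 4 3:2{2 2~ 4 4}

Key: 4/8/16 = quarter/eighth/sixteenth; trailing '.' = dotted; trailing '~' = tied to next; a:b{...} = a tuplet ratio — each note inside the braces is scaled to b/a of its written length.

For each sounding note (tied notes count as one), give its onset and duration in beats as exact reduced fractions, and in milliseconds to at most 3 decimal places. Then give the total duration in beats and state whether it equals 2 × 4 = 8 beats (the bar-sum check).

1) 0.0ms=0b +895.522ms=2b
2) 895.522ms=2b +447.761ms=1b
3) 1343.284ms=3b +447.761ms=1b
4) 1791.045ms=4b +597.015ms=4/3b
5) 2388.06ms=16/3b +895.522ms=2b
6) 3283.582ms=22/3b +298.507ms=2/3b
Σ=8b of 8 (134bpm 4/4) — PASS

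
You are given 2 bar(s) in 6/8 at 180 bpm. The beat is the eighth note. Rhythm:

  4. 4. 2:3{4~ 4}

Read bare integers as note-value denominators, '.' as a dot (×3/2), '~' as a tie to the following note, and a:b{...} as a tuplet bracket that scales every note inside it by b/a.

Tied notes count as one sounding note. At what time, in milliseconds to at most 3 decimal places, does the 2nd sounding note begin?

note 2 onset = 3b = 1000.0ms

1. 0.0ms @ 0 + 1000.0ms (3)
2. 1000.0ms @ 3 + 1000.0ms (3)
3. 2000.0ms @ 6 + 2000.0ms (6)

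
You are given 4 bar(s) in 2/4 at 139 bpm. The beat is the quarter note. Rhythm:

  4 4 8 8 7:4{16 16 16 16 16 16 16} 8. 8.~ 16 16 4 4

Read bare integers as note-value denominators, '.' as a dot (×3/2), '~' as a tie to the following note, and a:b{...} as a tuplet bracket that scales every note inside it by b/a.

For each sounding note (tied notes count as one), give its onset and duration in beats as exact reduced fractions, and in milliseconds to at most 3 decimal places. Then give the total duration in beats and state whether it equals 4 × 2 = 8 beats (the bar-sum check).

1) 0.0ms=0b +431.655ms=1b
2) 431.655ms=1b +431.655ms=1b
3) 863.309ms=2b +215.827ms=1/2b
4) 1079.137ms=5/2b +215.827ms=1/2b
5) 1294.964ms=3b +61.665ms=1/7b
6) 1356.629ms=22/7b +61.665ms=1/7b
7) 1418.294ms=23/7b +61.665ms=1/7b
8) 1479.959ms=24/7b +61.665ms=1/7b
9) 1541.624ms=25/7b +61.665ms=1/7b
10) 1603.289ms=26/7b +61.665ms=1/7b
11) 1664.954ms=27/7b +61.665ms=1/7b
12) 1726.619ms=4b +323.741ms=3/4b
13) 2050.36ms=19/4b +431.655ms=1b
14) 2482.014ms=23/4b +107.914ms=1/4b
15) 2589.928ms=6b +431.655ms=1b
16) 3021.583ms=7b +431.655ms=1b
Σ=8b of 8 (139bpm 2/4) — PASS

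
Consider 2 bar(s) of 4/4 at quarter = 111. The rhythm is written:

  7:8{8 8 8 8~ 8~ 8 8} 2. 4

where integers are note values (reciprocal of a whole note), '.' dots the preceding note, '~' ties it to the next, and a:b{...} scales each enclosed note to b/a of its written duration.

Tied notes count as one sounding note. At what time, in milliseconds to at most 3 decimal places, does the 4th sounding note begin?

1. 0.0ms @ 0 + 308.88ms (4/7)
2. 308.88ms @ 4/7 + 308.88ms (4/7)
3. 617.761ms @ 8/7 + 308.88ms (4/7)
4. 926.641ms @ 12/7 + 926.641ms (12/7)
5. 1853.282ms @ 24/7 + 308.88ms (4/7)
6. 2162.162ms @ 4 + 1621.622ms (3)
7. 3783.784ms @ 7 + 540.541ms (1)

note 4 onset = 12/7b = 926.641ms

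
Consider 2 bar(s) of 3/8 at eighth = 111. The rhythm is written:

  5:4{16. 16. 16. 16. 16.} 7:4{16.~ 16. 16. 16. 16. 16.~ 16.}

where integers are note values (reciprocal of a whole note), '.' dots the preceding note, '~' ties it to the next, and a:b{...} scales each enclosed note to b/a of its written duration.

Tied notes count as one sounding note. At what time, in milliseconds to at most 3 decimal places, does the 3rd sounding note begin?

1. 0.0ms @ 0 + 324.324ms (3/5)
2. 324.324ms @ 3/5 + 324.324ms (3/5)
3. 648.649ms @ 6/5 + 324.324ms (3/5)
4. 972.973ms @ 9/5 + 324.324ms (3/5)
5. 1297.297ms @ 12/5 + 324.324ms (3/5)
6. 1621.622ms @ 3 + 463.32ms (6/7)
7. 2084.942ms @ 27/7 + 231.66ms (3/7)
8. 2316.602ms @ 30/7 + 231.66ms (3/7)
9. 2548.263ms @ 33/7 + 231.66ms (3/7)
10. 2779.923ms @ 36/7 + 463.32ms (6/7)

note 3 onset = 6/5b = 648.649ms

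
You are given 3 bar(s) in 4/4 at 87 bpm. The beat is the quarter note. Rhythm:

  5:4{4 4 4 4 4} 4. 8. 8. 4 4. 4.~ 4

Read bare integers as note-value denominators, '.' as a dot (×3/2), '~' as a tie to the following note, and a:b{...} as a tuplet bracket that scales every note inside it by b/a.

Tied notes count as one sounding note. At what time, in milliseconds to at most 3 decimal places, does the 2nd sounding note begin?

note 2 onset = 4/5b = 551.724ms

1. 0.0ms @ 0 + 551.724ms (4/5)
2. 551.724ms @ 4/5 + 551.724ms (4/5)
3. 1103.448ms @ 8/5 + 551.724ms (4/5)
4. 1655.172ms @ 12/5 + 551.724ms (4/5)
5. 2206.897ms @ 16/5 + 551.724ms (4/5)
6. 2758.621ms @ 4 + 1034.483ms (3/2)
7. 3793.103ms @ 11/2 + 517.241ms (3/4)
8. 4310.345ms @ 25/4 + 517.241ms (3/4)
9. 4827.586ms @ 7 + 689.655ms (1)
10. 5517.241ms @ 8 + 1034.483ms (3/2)
11. 6551.724ms @ 19/2 + 1724.138ms (5/2)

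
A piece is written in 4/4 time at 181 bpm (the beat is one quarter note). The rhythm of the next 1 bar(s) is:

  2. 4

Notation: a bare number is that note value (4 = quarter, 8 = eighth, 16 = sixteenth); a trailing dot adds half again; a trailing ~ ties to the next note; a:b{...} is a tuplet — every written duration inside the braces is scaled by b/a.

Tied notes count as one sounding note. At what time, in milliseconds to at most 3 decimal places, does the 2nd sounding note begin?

1. 0.0ms @ 0 + 994.475ms (3)
2. 994.475ms @ 3 + 331.492ms (1)

note 2 onset = 3b = 994.475ms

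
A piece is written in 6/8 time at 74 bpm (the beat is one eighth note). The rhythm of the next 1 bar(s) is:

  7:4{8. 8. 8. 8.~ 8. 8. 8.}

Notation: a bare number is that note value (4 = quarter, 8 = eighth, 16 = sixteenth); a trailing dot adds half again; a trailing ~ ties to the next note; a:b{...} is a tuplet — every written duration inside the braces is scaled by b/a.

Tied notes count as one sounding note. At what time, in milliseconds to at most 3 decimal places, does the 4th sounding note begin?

1. 0.0ms @ 0 + 694.981ms (6/7)
2. 694.981ms @ 6/7 + 694.981ms (6/7)
3. 1389.961ms @ 12/7 + 694.981ms (6/7)
4. 2084.942ms @ 18/7 + 1389.961ms (12/7)
5. 3474.903ms @ 30/7 + 694.981ms (6/7)
6. 4169.884ms @ 36/7 + 694.981ms (6/7)

note 4 onset = 18/7b = 2084.942ms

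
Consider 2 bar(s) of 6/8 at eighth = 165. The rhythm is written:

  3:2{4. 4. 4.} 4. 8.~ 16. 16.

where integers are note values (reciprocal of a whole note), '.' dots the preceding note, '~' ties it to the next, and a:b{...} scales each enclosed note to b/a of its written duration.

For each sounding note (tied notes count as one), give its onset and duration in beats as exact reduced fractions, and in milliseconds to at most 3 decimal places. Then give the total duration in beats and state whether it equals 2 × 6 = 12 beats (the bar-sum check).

1) 0.0ms=0b +727.273ms=2b
2) 727.273ms=2b +727.273ms=2b
3) 1454.545ms=4b +727.273ms=2b
4) 2181.818ms=6b +1090.909ms=3b
5) 3272.727ms=9b +818.182ms=9/4b
6) 4090.909ms=45/4b +272.727ms=3/4b
Σ=12b of 12 (165bpm 6/8) — PASS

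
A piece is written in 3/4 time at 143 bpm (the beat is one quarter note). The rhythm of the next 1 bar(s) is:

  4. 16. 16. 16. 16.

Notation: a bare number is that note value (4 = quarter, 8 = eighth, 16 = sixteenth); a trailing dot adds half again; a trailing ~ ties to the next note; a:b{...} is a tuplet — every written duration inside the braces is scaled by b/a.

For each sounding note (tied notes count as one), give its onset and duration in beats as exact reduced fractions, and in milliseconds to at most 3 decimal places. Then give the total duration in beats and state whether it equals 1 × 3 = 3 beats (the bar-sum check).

1) 0.0ms=0b +629.371ms=3/2b
2) 629.371ms=3/2b +157.343ms=3/8b
3) 786.713ms=15/8b +157.343ms=3/8b
4) 944.056ms=9/4b +157.343ms=3/8b
5) 1101.399ms=21/8b +157.343ms=3/8b
Σ=3b of 3 (143bpm 3/4) — PASS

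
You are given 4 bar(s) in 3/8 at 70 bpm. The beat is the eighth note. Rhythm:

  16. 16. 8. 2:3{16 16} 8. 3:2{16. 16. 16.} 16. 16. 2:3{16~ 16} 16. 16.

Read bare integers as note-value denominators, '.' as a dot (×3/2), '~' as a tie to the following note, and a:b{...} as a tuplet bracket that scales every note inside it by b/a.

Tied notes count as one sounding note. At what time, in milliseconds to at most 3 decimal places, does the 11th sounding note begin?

note 11 onset = 33/4b = 7071.429ms

1. 0.0ms @ 0 + 642.857ms (3/4)
2. 642.857ms @ 3/4 + 642.857ms (3/4)
3. 1285.714ms @ 3/2 + 1285.714ms (3/2)
4. 2571.429ms @ 3 + 642.857ms (3/4)
5. 3214.286ms @ 15/4 + 642.857ms (3/4)
6. 3857.143ms @ 9/2 + 1285.714ms (3/2)
7. 5142.857ms @ 6 + 428.571ms (1/2)
8. 5571.429ms @ 13/2 + 428.571ms (1/2)
9. 6000.0ms @ 7 + 428.571ms (1/2)
10. 6428.571ms @ 15/2 + 642.857ms (3/4)
11. 7071.429ms @ 33/4 + 642.857ms (3/4)
12. 7714.286ms @ 9 + 1285.714ms (3/2)
13. 9000.0ms @ 21/2 + 642.857ms (3/4)
14. 9642.857ms @ 45/4 + 642.857ms (3/4)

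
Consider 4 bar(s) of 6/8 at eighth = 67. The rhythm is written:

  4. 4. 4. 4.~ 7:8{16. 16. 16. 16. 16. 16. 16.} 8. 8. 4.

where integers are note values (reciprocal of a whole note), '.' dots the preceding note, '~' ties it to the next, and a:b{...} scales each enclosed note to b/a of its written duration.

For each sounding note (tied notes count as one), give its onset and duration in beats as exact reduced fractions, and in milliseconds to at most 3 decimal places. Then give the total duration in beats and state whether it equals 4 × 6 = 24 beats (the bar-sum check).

1) 0.0ms=0b +2686.567ms=3b
2) 2686.567ms=3b +2686.567ms=3b
3) 5373.134ms=6b +2686.567ms=3b
4) 8059.701ms=9b +3454.158ms=27/7b
5) 11513.859ms=90/7b +767.591ms=6/7b
6) 12281.45ms=96/7b +767.591ms=6/7b
7) 13049.041ms=102/7b +767.591ms=6/7b
8) 13816.631ms=108/7b +767.591ms=6/7b
9) 14584.222ms=114/7b +767.591ms=6/7b
10) 15351.812ms=120/7b +767.591ms=6/7b
11) 16119.403ms=18b +1343.284ms=3/2b
12) 17462.687ms=39/2b +1343.284ms=3/2b
13) 18805.97ms=21b +2686.567ms=3b
Σ=24b of 24 (67bpm 6/8) — PASS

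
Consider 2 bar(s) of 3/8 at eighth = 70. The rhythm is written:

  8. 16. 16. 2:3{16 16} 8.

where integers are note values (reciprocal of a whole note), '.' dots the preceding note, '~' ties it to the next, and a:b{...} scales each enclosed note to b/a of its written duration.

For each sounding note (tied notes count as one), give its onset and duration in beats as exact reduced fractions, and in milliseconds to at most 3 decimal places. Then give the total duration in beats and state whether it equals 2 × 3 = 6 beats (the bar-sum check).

1) 0.0ms=0b +1285.714ms=3/2b
2) 1285.714ms=3/2b +642.857ms=3/4b
3) 1928.571ms=9/4b +642.857ms=3/4b
4) 2571.429ms=3b +642.857ms=3/4b
5) 3214.286ms=15/4b +642.857ms=3/4b
6) 3857.143ms=9/2b +1285.714ms=3/2b
Σ=6b of 6 (70bpm 3/8) — PASS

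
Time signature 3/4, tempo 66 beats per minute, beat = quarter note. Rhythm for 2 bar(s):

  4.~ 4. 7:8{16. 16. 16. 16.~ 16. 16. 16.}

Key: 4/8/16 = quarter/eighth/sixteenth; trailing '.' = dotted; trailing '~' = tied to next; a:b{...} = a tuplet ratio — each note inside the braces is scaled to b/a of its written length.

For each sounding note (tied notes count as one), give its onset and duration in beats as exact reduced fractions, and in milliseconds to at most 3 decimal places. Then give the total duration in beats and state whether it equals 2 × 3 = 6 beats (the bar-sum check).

1) 0.0ms=0b +2727.273ms=3b
2) 2727.273ms=3b +389.61ms=3/7b
3) 3116.883ms=24/7b +389.61ms=3/7b
4) 3506.494ms=27/7b +389.61ms=3/7b
5) 3896.104ms=30/7b +779.221ms=6/7b
6) 4675.325ms=36/7b +389.61ms=3/7b
7) 5064.935ms=39/7b +389.61ms=3/7b
Σ=6b of 6 (66bpm 3/4) — PASS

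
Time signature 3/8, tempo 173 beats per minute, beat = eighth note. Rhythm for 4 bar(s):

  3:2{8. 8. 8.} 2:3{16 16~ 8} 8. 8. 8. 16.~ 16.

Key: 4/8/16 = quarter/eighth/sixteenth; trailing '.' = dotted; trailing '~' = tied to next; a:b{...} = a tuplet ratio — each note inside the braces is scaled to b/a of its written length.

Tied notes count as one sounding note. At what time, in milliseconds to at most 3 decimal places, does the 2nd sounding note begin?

note 2 onset = 1b = 346.821ms

1. 0.0ms @ 0 + 346.821ms (1)
2. 346.821ms @ 1 + 346.821ms (1)
3. 693.642ms @ 2 + 346.821ms (1)
4. 1040.462ms @ 3 + 260.116ms (3/4)
5. 1300.578ms @ 15/4 + 780.347ms (9/4)
6. 2080.925ms @ 6 + 520.231ms (3/2)
7. 2601.156ms @ 15/2 + 520.231ms (3/2)
8. 3121.387ms @ 9 + 520.231ms (3/2)
9. 3641.618ms @ 21/2 + 520.231ms (3/2)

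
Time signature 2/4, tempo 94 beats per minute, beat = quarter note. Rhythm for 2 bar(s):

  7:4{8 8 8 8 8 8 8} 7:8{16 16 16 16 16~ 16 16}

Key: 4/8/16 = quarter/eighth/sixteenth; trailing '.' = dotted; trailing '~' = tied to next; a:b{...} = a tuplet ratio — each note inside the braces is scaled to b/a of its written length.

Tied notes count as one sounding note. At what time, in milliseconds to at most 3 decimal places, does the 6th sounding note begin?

1. 0.0ms @ 0 + 182.371ms (2/7)
2. 182.371ms @ 2/7 + 182.371ms (2/7)
3. 364.742ms @ 4/7 + 182.371ms (2/7)
4. 547.112ms @ 6/7 + 182.371ms (2/7)
5. 729.483ms @ 8/7 + 182.371ms (2/7)
6. 911.854ms @ 10/7 + 182.371ms (2/7)
7. 1094.225ms @ 12/7 + 182.371ms (2/7)
8. 1276.596ms @ 2 + 182.371ms (2/7)
9. 1458.967ms @ 16/7 + 182.371ms (2/7)
10. 1641.337ms @ 18/7 + 182.371ms (2/7)
11. 1823.708ms @ 20/7 + 182.371ms (2/7)
12. 2006.079ms @ 22/7 + 364.742ms (4/7)
13. 2370.821ms @ 26/7 + 182.371ms (2/7)

note 6 onset = 10/7b = 911.854ms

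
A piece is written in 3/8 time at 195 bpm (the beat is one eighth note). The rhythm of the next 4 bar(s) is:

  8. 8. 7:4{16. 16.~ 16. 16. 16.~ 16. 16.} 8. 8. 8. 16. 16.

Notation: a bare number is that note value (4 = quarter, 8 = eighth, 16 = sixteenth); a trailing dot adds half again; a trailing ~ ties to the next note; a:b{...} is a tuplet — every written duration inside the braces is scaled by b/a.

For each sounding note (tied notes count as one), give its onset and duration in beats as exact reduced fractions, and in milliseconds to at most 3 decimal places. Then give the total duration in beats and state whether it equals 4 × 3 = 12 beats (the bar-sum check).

1) 0.0ms=0b +461.538ms=3/2b
2) 461.538ms=3/2b +461.538ms=3/2b
3) 923.077ms=3b +131.868ms=3/7b
4) 1054.945ms=24/7b +263.736ms=6/7b
5) 1318.681ms=30/7b +131.868ms=3/7b
6) 1450.549ms=33/7b +263.736ms=6/7b
7) 1714.286ms=39/7b +131.868ms=3/7b
8) 1846.154ms=6b +461.538ms=3/2b
9) 2307.692ms=15/2b +461.538ms=3/2b
10) 2769.231ms=9b +461.538ms=3/2b
11) 3230.769ms=21/2b +230.769ms=3/4b
12) 3461.538ms=45/4b +230.769ms=3/4b
Σ=12b of 12 (195bpm 3/8) — PASS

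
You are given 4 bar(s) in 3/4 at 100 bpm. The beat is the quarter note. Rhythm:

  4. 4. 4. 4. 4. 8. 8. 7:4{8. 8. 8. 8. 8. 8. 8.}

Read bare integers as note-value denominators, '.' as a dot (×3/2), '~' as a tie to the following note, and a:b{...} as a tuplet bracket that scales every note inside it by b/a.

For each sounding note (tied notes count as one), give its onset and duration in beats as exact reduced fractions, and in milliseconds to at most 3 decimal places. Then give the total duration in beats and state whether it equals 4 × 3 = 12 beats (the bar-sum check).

1) 0.0ms=0b +900.0ms=3/2b
2) 900.0ms=3/2b +900.0ms=3/2b
3) 1800.0ms=3b +900.0ms=3/2b
4) 2700.0ms=9/2b +900.0ms=3/2b
5) 3600.0ms=6b +900.0ms=3/2b
6) 4500.0ms=15/2b +450.0ms=3/4b
7) 4950.0ms=33/4b +450.0ms=3/4b
8) 5400.0ms=9b +257.143ms=3/7b
9) 5657.143ms=66/7b +257.143ms=3/7b
10) 5914.286ms=69/7b +257.143ms=3/7b
11) 6171.429ms=72/7b +257.143ms=3/7b
12) 6428.571ms=75/7b +257.143ms=3/7b
13) 6685.714ms=78/7b +257.143ms=3/7b
14) 6942.857ms=81/7b +257.143ms=3/7b
Σ=12b of 12 (100bpm 3/4) — PASS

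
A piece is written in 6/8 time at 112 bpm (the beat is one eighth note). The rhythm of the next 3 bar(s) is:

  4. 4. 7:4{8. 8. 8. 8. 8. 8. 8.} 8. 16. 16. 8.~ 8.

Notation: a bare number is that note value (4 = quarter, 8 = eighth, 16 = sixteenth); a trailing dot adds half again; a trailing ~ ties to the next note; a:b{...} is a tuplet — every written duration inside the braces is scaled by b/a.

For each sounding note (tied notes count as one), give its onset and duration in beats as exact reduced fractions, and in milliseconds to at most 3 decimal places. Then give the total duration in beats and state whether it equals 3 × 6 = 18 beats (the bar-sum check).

1) 0.0ms=0b +1607.143ms=3b
2) 1607.143ms=3b +1607.143ms=3b
3) 3214.286ms=6b +459.184ms=6/7b
4) 3673.469ms=48/7b +459.184ms=6/7b
5) 4132.653ms=54/7b +459.184ms=6/7b
6) 4591.837ms=60/7b +459.184ms=6/7b
7) 5051.02ms=66/7b +459.184ms=6/7b
8) 5510.204ms=72/7b +459.184ms=6/7b
9) 5969.388ms=78/7b +459.184ms=6/7b
10) 6428.571ms=12b +803.571ms=3/2b
11) 7232.143ms=27/2b +401.786ms=3/4b
12) 7633.929ms=57/4b +401.786ms=3/4b
13) 8035.714ms=15b +1607.143ms=3b
Σ=18b of 18 (112bpm 6/8) — PASS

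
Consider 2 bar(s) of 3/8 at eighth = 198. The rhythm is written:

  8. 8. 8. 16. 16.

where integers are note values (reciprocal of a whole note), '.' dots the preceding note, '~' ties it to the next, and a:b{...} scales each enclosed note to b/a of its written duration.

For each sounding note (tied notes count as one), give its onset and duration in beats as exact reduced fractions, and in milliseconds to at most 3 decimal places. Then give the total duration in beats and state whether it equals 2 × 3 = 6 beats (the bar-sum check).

1) 0.0ms=0b +454.545ms=3/2b
2) 454.545ms=3/2b +454.545ms=3/2b
3) 909.091ms=3b +454.545ms=3/2b
4) 1363.636ms=9/2b +227.273ms=3/4b
5) 1590.909ms=21/4b +227.273ms=3/4b
Σ=6b of 6 (198bpm 3/8) — PASS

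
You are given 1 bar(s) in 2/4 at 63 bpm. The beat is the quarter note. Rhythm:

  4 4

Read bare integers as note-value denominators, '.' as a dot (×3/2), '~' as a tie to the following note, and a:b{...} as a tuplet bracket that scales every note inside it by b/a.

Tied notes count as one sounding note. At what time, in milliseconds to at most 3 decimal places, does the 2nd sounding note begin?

note 2 onset = 1b = 952.381ms

1. 0.0ms @ 0 + 952.381ms (1)
2. 952.381ms @ 1 + 952.381ms (1)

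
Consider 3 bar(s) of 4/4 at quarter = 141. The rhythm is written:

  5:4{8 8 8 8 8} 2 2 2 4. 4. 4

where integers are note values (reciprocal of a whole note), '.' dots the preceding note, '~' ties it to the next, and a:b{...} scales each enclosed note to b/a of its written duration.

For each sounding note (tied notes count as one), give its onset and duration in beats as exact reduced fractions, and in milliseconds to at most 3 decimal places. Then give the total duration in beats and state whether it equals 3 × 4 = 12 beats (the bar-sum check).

1) 0.0ms=0b +170.213ms=2/5b
2) 170.213ms=2/5b +170.213ms=2/5b
3) 340.426ms=4/5b +170.213ms=2/5b
4) 510.638ms=6/5b +170.213ms=2/5b
5) 680.851ms=8/5b +170.213ms=2/5b
6) 851.064ms=2b +851.064ms=2b
7) 1702.128ms=4b +851.064ms=2b
8) 2553.191ms=6b +851.064ms=2b
9) 3404.255ms=8b +638.298ms=3/2b
10) 4042.553ms=19/2b +638.298ms=3/2b
11) 4680.851ms=11b +425.532ms=1b
Σ=12b of 12 (141bpm 4/4) — PASS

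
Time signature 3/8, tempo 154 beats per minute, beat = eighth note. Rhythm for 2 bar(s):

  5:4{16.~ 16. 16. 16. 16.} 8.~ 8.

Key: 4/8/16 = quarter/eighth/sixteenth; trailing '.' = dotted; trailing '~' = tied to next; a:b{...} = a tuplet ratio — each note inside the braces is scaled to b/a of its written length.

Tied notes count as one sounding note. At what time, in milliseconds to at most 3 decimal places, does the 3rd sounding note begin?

1. 0.0ms @ 0 + 467.532ms (6/5)
2. 467.532ms @ 6/5 + 233.766ms (3/5)
3. 701.299ms @ 9/5 + 233.766ms (3/5)
4. 935.065ms @ 12/5 + 233.766ms (3/5)
5. 1168.831ms @ 3 + 1168.831ms (3)

note 3 onset = 9/5b = 701.299ms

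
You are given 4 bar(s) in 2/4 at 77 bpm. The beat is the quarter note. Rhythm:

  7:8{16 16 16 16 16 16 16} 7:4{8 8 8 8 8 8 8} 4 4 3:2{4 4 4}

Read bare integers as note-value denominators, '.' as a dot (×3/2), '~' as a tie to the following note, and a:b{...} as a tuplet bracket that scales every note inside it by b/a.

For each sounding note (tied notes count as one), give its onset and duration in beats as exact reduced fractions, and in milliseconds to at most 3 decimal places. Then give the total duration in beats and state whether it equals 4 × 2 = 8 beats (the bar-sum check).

1) 0.0ms=0b +222.635ms=2/7b
2) 222.635ms=2/7b +222.635ms=2/7b
3) 445.269ms=4/7b +222.635ms=2/7b
4) 667.904ms=6/7b +222.635ms=2/7b
5) 890.538ms=8/7b +222.635ms=2/7b
6) 1113.173ms=10/7b +222.635ms=2/7b
7) 1335.807ms=12/7b +222.635ms=2/7b
8) 1558.442ms=2b +222.635ms=2/7b
9) 1781.076ms=16/7b +222.635ms=2/7b
10) 2003.711ms=18/7b +222.635ms=2/7b
11) 2226.345ms=20/7b +222.635ms=2/7b
12) 2448.98ms=22/7b +222.635ms=2/7b
13) 2671.614ms=24/7b +222.635ms=2/7b
14) 2894.249ms=26/7b +222.635ms=2/7b
15) 3116.883ms=4b +779.221ms=1b
16) 3896.104ms=5b +779.221ms=1b
17) 4675.325ms=6b +519.481ms=2/3b
18) 5194.805ms=20/3b +519.481ms=2/3b
19) 5714.286ms=22/3b +519.481ms=2/3b
Σ=8b of 8 (77bpm 2/4) — PASS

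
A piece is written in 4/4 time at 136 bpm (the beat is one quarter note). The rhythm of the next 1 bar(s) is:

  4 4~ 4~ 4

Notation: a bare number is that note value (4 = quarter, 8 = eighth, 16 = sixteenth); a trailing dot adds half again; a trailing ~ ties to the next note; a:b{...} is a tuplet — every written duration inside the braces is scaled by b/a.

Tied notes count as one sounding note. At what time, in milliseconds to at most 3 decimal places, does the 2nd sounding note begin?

note 2 onset = 1b = 441.176ms

1. 0.0ms @ 0 + 441.176ms (1)
2. 441.176ms @ 1 + 1323.529ms (3)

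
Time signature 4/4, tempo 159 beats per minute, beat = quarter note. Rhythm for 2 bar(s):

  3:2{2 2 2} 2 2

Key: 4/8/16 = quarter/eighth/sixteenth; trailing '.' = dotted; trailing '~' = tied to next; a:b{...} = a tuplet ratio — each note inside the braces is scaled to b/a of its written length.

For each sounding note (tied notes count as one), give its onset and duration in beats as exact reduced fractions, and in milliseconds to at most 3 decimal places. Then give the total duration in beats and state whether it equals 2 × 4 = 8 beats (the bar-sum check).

1) 0.0ms=0b +503.145ms=4/3b
2) 503.145ms=4/3b +503.145ms=4/3b
3) 1006.289ms=8/3b +503.145ms=4/3b
4) 1509.434ms=4b +754.717ms=2b
5) 2264.151ms=6b +754.717ms=2b
Σ=8b of 8 (159bpm 4/4) — PASS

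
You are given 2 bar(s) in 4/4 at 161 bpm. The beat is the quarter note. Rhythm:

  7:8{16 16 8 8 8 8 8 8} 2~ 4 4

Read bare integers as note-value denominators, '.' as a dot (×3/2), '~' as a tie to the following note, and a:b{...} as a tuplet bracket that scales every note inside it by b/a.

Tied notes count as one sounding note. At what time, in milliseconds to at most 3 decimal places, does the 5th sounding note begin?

1. 0.0ms @ 0 + 106.477ms (2/7)
2. 106.477ms @ 2/7 + 106.477ms (2/7)
3. 212.955ms @ 4/7 + 212.955ms (4/7)
4. 425.909ms @ 8/7 + 212.955ms (4/7)
5. 638.864ms @ 12/7 + 212.955ms (4/7)
6. 851.819ms @ 16/7 + 212.955ms (4/7)
7. 1064.774ms @ 20/7 + 212.955ms (4/7)
8. 1277.728ms @ 24/7 + 212.955ms (4/7)
9. 1490.683ms @ 4 + 1118.012ms (3)
10. 2608.696ms @ 7 + 372.671ms (1)

note 5 onset = 12/7b = 638.864ms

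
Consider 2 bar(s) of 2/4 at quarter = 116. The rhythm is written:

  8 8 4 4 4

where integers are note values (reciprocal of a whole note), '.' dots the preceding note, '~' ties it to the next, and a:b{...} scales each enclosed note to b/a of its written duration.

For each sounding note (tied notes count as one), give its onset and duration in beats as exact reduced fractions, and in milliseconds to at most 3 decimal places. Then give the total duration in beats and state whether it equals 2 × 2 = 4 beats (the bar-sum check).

1) 0.0ms=0b +258.621ms=1/2b
2) 258.621ms=1/2b +258.621ms=1/2b
3) 517.241ms=1b +517.241ms=1b
4) 1034.483ms=2b +517.241ms=1b
5) 1551.724ms=3b +517.241ms=1b
Σ=4b of 4 (116bpm 2/4) — PASS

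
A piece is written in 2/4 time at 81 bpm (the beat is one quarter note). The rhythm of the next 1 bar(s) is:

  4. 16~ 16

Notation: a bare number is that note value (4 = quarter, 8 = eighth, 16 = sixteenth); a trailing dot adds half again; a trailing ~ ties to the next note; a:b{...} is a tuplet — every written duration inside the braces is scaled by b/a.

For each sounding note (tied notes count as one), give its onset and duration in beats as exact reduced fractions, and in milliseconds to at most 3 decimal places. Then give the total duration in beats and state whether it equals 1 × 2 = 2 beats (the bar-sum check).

1) 0.0ms=0b +1111.111ms=3/2b
2) 1111.111ms=3/2b +370.37ms=1/2b
Σ=2b of 2 (81bpm 2/4) — PASS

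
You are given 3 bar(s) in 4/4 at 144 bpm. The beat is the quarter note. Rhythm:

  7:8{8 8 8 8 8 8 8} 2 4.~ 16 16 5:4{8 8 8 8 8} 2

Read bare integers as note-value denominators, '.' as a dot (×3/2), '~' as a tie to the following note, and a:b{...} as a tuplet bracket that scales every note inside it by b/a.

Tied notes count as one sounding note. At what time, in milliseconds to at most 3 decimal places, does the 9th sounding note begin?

note 9 onset = 6b = 2500.0ms

1. 0.0ms @ 0 + 238.095ms (4/7)
2. 238.095ms @ 4/7 + 238.095ms (4/7)
3. 476.19ms @ 8/7 + 238.095ms (4/7)
4. 714.286ms @ 12/7 + 238.095ms (4/7)
5. 952.381ms @ 16/7 + 238.095ms (4/7)
6. 1190.476ms @ 20/7 + 238.095ms (4/7)
7. 1428.571ms @ 24/7 + 238.095ms (4/7)
8. 1666.667ms @ 4 + 833.333ms (2)
9. 2500.0ms @ 6 + 729.167ms (7/4)
10. 3229.167ms @ 31/4 + 104.167ms (1/4)
11. 3333.333ms @ 8 + 166.667ms (2/5)
12. 3500.0ms @ 42/5 + 166.667ms (2/5)
13. 3666.667ms @ 44/5 + 166.667ms (2/5)
14. 3833.333ms @ 46/5 + 166.667ms (2/5)
15. 4000.0ms @ 48/5 + 166.667ms (2/5)
16. 4166.667ms @ 10 + 833.333ms (2)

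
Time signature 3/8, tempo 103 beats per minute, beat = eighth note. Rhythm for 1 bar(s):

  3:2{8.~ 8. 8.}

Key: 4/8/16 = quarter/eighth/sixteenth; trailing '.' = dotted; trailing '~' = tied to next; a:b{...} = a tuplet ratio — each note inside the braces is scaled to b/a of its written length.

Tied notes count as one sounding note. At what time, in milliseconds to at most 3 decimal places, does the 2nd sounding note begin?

note 2 onset = 2b = 1165.049ms

1. 0.0ms @ 0 + 1165.049ms (2)
2. 1165.049ms @ 2 + 582.524ms (1)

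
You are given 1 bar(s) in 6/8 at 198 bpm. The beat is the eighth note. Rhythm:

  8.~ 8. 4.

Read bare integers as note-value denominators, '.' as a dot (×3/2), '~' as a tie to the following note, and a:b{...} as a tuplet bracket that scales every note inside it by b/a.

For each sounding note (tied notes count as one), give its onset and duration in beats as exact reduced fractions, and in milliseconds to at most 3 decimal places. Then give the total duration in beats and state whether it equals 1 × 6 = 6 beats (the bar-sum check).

1) 0.0ms=0b +909.091ms=3b
2) 909.091ms=3b +909.091ms=3b
Σ=6b of 6 (198bpm 6/8) — PASS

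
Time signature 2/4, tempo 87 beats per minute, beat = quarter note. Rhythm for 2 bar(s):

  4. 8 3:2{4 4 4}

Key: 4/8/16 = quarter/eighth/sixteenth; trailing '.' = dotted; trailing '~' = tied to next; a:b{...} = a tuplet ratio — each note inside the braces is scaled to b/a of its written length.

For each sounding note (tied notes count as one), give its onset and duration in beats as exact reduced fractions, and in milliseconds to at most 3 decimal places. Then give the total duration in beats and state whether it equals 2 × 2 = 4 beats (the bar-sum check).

1) 0.0ms=0b +1034.483ms=3/2b
2) 1034.483ms=3/2b +344.828ms=1/2b
3) 1379.31ms=2b +459.77ms=2/3b
4) 1839.08ms=8/3b +459.77ms=2/3b
5) 2298.851ms=10/3b +459.77ms=2/3b
Σ=4b of 4 (87bpm 2/4) — PASS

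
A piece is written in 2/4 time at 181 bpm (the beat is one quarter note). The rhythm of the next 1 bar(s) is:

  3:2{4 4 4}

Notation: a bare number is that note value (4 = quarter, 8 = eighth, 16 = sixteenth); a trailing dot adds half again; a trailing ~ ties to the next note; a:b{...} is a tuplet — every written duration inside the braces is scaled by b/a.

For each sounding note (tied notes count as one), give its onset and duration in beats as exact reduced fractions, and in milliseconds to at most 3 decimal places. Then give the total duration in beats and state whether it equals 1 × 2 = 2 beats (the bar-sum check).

1) 0.0ms=0b +220.994ms=2/3b
2) 220.994ms=2/3b +220.994ms=2/3b
3) 441.989ms=4/3b +220.994ms=2/3b
Σ=2b of 2 (181bpm 2/4) — PASS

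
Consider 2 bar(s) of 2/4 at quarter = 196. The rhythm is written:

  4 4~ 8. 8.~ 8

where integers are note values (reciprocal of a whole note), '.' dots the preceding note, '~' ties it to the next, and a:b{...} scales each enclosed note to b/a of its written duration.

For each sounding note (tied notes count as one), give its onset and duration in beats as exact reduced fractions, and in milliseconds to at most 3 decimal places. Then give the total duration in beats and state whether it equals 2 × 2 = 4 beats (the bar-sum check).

1) 0.0ms=0b +306.122ms=1b
2) 306.122ms=1b +535.714ms=7/4b
3) 841.837ms=11/4b +382.653ms=5/4b
Σ=4b of 4 (196bpm 2/4) — PASS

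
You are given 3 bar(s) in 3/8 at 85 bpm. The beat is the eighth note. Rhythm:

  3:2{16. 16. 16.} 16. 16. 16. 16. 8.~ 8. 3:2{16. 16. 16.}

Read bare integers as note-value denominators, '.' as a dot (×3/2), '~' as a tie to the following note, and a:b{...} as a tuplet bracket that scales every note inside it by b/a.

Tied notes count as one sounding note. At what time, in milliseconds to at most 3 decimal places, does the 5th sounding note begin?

note 5 onset = 9/4b = 1588.235ms

1. 0.0ms @ 0 + 352.941ms (1/2)
2. 352.941ms @ 1/2 + 352.941ms (1/2)
3. 705.882ms @ 1 + 352.941ms (1/2)
4. 1058.824ms @ 3/2 + 529.412ms (3/4)
5. 1588.235ms @ 9/4 + 529.412ms (3/4)
6. 2117.647ms @ 3 + 529.412ms (3/4)
7. 2647.059ms @ 15/4 + 529.412ms (3/4)
8. 3176.471ms @ 9/2 + 2117.647ms (3)
9. 5294.118ms @ 15/2 + 352.941ms (1/2)
10. 5647.059ms @ 8 + 352.941ms (1/2)
11. 6000.0ms @ 17/2 + 352.941ms (1/2)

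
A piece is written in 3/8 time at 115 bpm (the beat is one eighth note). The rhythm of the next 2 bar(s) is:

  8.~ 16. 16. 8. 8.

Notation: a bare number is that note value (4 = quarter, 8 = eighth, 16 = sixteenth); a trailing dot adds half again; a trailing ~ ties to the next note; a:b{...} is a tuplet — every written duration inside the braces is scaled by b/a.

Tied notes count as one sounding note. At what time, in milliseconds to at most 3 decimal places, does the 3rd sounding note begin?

1. 0.0ms @ 0 + 1173.913ms (9/4)
2. 1173.913ms @ 9/4 + 391.304ms (3/4)
3. 1565.217ms @ 3 + 782.609ms (3/2)
4. 2347.826ms @ 9/2 + 782.609ms (3/2)

note 3 onset = 3b = 1565.217ms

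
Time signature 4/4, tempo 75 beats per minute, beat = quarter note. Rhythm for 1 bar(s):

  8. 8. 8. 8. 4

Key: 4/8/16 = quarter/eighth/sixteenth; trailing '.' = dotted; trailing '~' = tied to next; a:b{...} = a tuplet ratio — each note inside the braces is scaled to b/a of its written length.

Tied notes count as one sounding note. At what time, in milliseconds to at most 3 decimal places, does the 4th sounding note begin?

note 4 onset = 9/4b = 1800.0ms

1. 0.0ms @ 0 + 600.0ms (3/4)
2. 600.0ms @ 3/4 + 600.0ms (3/4)
3. 1200.0ms @ 3/2 + 600.0ms (3/4)
4. 1800.0ms @ 9/4 + 600.0ms (3/4)
5. 2400.0ms @ 3 + 800.0ms (1)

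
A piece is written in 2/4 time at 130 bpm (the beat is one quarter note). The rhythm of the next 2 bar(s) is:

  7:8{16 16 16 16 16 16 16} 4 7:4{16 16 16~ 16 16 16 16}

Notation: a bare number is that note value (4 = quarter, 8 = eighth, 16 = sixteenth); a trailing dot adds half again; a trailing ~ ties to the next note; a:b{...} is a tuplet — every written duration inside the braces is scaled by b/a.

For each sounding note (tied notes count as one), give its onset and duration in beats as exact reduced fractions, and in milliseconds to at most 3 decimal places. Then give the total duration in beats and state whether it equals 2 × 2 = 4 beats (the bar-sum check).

1) 0.0ms=0b +131.868ms=2/7b
2) 131.868ms=2/7b +131.868ms=2/7b
3) 263.736ms=4/7b +131.868ms=2/7b
4) 395.604ms=6/7b +131.868ms=2/7b
5) 527.473ms=8/7b +131.868ms=2/7b
6) 659.341ms=10/7b +131.868ms=2/7b
7) 791.209ms=12/7b +131.868ms=2/7b
8) 923.077ms=2b +461.538ms=1b
9) 1384.615ms=3b +65.934ms=1/7b
10) 1450.549ms=22/7b +65.934ms=1/7b
11) 1516.484ms=23/7b +131.868ms=2/7b
12) 1648.352ms=25/7b +65.934ms=1/7b
13) 1714.286ms=26/7b +65.934ms=1/7b
14) 1780.22ms=27/7b +65.934ms=1/7b
Σ=4b of 4 (130bpm 2/4) — PASS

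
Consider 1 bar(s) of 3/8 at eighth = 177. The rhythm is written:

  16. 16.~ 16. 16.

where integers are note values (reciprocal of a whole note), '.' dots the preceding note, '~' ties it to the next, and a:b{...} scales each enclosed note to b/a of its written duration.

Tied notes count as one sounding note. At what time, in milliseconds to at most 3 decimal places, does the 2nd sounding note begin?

1. 0.0ms @ 0 + 254.237ms (3/4)
2. 254.237ms @ 3/4 + 508.475ms (3/2)
3. 762.712ms @ 9/4 + 254.237ms (3/4)

note 2 onset = 3/4b = 254.237ms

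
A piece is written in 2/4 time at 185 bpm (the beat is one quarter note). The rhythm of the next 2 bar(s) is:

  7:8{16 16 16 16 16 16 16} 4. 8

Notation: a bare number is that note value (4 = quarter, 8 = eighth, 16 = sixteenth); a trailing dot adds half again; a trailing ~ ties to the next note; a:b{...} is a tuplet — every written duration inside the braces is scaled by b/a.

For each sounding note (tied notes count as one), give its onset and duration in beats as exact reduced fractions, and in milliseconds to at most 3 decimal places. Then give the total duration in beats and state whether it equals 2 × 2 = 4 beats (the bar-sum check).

1) 0.0ms=0b +92.664ms=2/7b
2) 92.664ms=2/7b +92.664ms=2/7b
3) 185.328ms=4/7b +92.664ms=2/7b
4) 277.992ms=6/7b +92.664ms=2/7b
5) 370.656ms=8/7b +92.664ms=2/7b
6) 463.32ms=10/7b +92.664ms=2/7b
7) 555.985ms=12/7b +92.664ms=2/7b
8) 648.649ms=2b +486.486ms=3/2b
9) 1135.135ms=7/2b +162.162ms=1/2b
Σ=4b of 4 (185bpm 2/4) — PASS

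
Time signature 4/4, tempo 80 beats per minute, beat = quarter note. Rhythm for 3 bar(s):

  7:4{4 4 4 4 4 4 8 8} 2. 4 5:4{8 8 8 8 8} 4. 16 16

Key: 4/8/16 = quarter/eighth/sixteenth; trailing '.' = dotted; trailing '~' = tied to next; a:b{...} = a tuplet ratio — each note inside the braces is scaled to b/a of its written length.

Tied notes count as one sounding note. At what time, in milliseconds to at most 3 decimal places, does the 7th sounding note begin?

1. 0.0ms @ 0 + 428.571ms (4/7)
2. 428.571ms @ 4/7 + 428.571ms (4/7)
3. 857.143ms @ 8/7 + 428.571ms (4/7)
4. 1285.714ms @ 12/7 + 428.571ms (4/7)
5. 1714.286ms @ 16/7 + 428.571ms (4/7)
6. 2142.857ms @ 20/7 + 428.571ms (4/7)
7. 2571.429ms @ 24/7 + 214.286ms (2/7)
8. 2785.714ms @ 26/7 + 214.286ms (2/7)
9. 3000.0ms @ 4 + 2250.0ms (3)
10. 5250.0ms @ 7 + 750.0ms (1)
11. 6000.0ms @ 8 + 300.0ms (2/5)
12. 6300.0ms @ 42/5 + 300.0ms (2/5)
13. 6600.0ms @ 44/5 + 300.0ms (2/5)
14. 6900.0ms @ 46/5 + 300.0ms (2/5)
15. 7200.0ms @ 48/5 + 300.0ms (2/5)
16. 7500.0ms @ 10 + 1125.0ms (3/2)
17. 8625.0ms @ 23/2 + 187.5ms (1/4)
18. 8812.5ms @ 47/4 + 187.5ms (1/4)

note 7 onset = 24/7b = 2571.429ms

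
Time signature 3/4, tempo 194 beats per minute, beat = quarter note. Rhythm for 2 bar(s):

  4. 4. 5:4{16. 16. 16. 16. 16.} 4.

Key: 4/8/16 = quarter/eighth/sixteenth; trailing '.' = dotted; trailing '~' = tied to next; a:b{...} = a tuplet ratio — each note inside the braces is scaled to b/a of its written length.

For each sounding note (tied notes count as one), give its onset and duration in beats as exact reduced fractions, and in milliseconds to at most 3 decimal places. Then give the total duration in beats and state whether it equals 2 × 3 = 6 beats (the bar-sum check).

1) 0.0ms=0b +463.918ms=3/2b
2) 463.918ms=3/2b +463.918ms=3/2b
3) 927.835ms=3b +92.784ms=3/10b
4) 1020.619ms=33/10b +92.784ms=3/10b
5) 1113.402ms=18/5b +92.784ms=3/10b
6) 1206.186ms=39/10b +92.784ms=3/10b
7) 1298.969ms=21/5b +92.784ms=3/10b
8) 1391.753ms=9/2b +463.918ms=3/2b
Σ=6b of 6 (194bpm 3/4) — PASS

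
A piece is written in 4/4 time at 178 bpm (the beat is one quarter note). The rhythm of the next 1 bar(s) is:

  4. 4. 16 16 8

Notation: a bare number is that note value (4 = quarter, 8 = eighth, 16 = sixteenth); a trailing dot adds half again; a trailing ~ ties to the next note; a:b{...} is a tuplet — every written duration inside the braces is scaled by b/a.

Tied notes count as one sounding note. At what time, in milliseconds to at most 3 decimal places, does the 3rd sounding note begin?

note 3 onset = 3b = 1011.236ms

1. 0.0ms @ 0 + 505.618ms (3/2)
2. 505.618ms @ 3/2 + 505.618ms (3/2)
3. 1011.236ms @ 3 + 84.27ms (1/4)
4. 1095.506ms @ 13/4 + 84.27ms (1/4)
5. 1179.775ms @ 7/2 + 168.539ms (1/2)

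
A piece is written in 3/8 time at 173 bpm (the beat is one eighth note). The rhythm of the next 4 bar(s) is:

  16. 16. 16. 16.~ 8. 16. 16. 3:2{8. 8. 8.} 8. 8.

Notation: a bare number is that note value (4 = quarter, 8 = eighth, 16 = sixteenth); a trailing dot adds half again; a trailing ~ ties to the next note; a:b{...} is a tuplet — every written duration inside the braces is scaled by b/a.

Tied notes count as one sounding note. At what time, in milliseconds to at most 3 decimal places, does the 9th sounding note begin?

note 9 onset = 8b = 2774.566ms

1. 0.0ms @ 0 + 260.116ms (3/4)
2. 260.116ms @ 3/4 + 260.116ms (3/4)
3. 520.231ms @ 3/2 + 260.116ms (3/4)
4. 780.347ms @ 9/4 + 780.347ms (9/4)
5. 1560.694ms @ 9/2 + 260.116ms (3/4)
6. 1820.809ms @ 21/4 + 260.116ms (3/4)
7. 2080.925ms @ 6 + 346.821ms (1)
8. 2427.746ms @ 7 + 346.821ms (1)
9. 2774.566ms @ 8 + 346.821ms (1)
10. 3121.387ms @ 9 + 520.231ms (3/2)
11. 3641.618ms @ 21/2 + 520.231ms (3/2)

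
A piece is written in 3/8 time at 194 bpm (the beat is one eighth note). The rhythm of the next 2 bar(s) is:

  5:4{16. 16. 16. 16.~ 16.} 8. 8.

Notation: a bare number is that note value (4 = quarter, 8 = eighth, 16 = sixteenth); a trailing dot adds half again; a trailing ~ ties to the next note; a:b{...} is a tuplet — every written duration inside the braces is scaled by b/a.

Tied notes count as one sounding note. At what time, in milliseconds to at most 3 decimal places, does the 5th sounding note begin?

note 5 onset = 3b = 927.835ms

1. 0.0ms @ 0 + 185.567ms (3/5)
2. 185.567ms @ 3/5 + 185.567ms (3/5)
3. 371.134ms @ 6/5 + 185.567ms (3/5)
4. 556.701ms @ 9/5 + 371.134ms (6/5)
5. 927.835ms @ 3 + 463.918ms (3/2)
6. 1391.753ms @ 9/2 + 463.918ms (3/2)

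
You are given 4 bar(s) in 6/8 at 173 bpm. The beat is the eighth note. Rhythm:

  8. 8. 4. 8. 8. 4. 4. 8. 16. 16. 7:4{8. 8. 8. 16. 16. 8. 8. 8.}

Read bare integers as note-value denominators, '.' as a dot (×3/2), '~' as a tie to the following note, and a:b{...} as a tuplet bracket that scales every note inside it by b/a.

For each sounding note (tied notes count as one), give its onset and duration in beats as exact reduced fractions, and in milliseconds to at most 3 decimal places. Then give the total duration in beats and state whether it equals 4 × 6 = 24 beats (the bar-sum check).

1) 0.0ms=0b +520.231ms=3/2b
2) 520.231ms=3/2b +520.231ms=3/2b
3) 1040.462ms=3b +1040.462ms=3b
4) 2080.925ms=6b +520.231ms=3/2b
5) 2601.156ms=15/2b +520.231ms=3/2b
6) 3121.387ms=9b +1040.462ms=3b
7) 4161.85ms=12b +1040.462ms=3b
8) 5202.312ms=15b +520.231ms=3/2b
9) 5722.543ms=33/2b +260.116ms=3/4b
10) 5982.659ms=69/4b +260.116ms=3/4b
11) 6242.775ms=18b +297.275ms=6/7b
12) 6540.05ms=132/7b +297.275ms=6/7b
13) 6837.325ms=138/7b +297.275ms=6/7b
14) 7134.6ms=144/7b +148.637ms=3/7b
15) 7283.237ms=21b +148.637ms=3/7b
16) 7431.874ms=150/7b +297.275ms=6/7b
17) 7729.149ms=156/7b +297.275ms=6/7b
18) 8026.424ms=162/7b +297.275ms=6/7b
Σ=24b of 24 (173bpm 6/8) — PASS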